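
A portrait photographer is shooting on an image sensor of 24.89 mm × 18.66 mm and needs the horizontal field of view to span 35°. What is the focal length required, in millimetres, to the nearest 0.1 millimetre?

39.5 mm

From α = 2·arctan(w/2f) we get f = w / (2·tan(α/2)).
With w = 24.89 mm and α/2 = 17.5°, tan(α/2) ≈ 0.31530, so f ≈ 24.89 / 0.63060 ≈ 39.4705 mm.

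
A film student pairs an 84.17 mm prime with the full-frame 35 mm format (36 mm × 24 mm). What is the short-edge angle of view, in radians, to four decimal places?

Angle of view α = 2·arctan(h/2f) with h = 24 mm and f = 84.17 mm.
h/2f = 0.14257; arctan(0.14257) ≈ 0.1416 rad, so α ≈ 0.2832 rad.

0.2832 rad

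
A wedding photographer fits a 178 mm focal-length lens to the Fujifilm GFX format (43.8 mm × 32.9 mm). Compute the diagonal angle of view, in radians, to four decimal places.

0.3054 rad

Sensor diagonal = √(43.8² + 32.9²) = √3000.8500 ≈ 54.7800 mm.
Angle of view α = 2·arctan(d/2f) with d = 54.7800 mm and f = 178 mm.
d/2f = 0.15388; arctan(0.15388) ≈ 0.1527 rad, so α ≈ 0.3054 rad.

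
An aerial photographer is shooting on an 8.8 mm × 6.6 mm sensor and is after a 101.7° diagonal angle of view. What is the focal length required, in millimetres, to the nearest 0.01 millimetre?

4.48 mm

Sensor diagonal = √(8.8² + 6.6²) = √121.0000 ≈ 11.0000 mm.
From α = 2·arctan(d/2f) we get f = d / (2·tan(α/2)).
With d = 11.0000 mm and α/2 = 50.85°, tan(α/2) ≈ 1.22831, so f ≈ 11.0000 / 2.45662 ≈ 4.4777 mm.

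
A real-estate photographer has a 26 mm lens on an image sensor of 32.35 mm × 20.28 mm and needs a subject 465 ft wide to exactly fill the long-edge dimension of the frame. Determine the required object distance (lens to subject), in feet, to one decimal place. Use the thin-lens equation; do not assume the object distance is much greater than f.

373.8 ft

W: 465 ft × 304.8 mm/ft = 141732.00 mm.
Magnification m = w/W = dᵢ/dₒ; combined with 1/f = 1/dₒ + 1/dᵢ this gives dₒ = f·(1 + W/w).
dₒ = 26 mm × (1 + 141732/32.35) = 26 × 4382.2054 ≈ 113937.341 mm = 113937.341/304.8 ft = 373.81 ft.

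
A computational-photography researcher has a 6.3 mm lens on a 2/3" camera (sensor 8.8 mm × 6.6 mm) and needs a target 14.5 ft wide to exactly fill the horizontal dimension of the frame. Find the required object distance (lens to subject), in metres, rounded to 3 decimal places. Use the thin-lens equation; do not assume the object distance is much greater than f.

3.170 m

W: 14.5 ft × 304.8 mm/ft = 4419.60 mm.
Magnification m = w/W = dᵢ/dₒ; combined with 1/f = 1/dₒ + 1/dᵢ this gives dₒ = f·(1 + W/w).
dₒ = 6.3 mm × (1 + 4419.6/8.8) = 6.3 × 503.2273 ≈ 3170.332 mm = 3.17033 m.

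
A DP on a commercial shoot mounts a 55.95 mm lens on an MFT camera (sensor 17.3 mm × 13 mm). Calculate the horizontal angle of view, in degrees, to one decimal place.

Angle of view α = 2·arctan(w/2f) with w = 17.3 mm and f = 55.95 mm.
w/2f = 0.15460; arctan(0.15460) ≈ 8.7885°, so α ≈ 17.5770°.

17.6°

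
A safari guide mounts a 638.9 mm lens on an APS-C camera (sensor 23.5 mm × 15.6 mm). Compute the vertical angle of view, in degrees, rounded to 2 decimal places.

Angle of view α = 2·arctan(h/2f) with h = 15.6 mm and f = 638.9 mm.
h/2f = 0.01221; arctan(0.01221) ≈ 0.6995°, so α ≈ 1.3989°.

1.40°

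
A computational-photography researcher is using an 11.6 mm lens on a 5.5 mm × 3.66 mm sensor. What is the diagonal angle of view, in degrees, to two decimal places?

31.79°

Sensor diagonal = √(5.5² + 3.66²) = √43.6456 ≈ 6.6065 mm.
Angle of view α = 2·arctan(d/2f) with d = 6.6065 mm and f = 11.6 mm.
d/2f = 0.28476; arctan(0.28476) ≈ 15.8949°, so α ≈ 31.7899°.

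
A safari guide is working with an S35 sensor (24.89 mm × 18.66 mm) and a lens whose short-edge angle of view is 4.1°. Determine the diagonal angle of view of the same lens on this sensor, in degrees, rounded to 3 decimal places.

From the short-edge AOV: f = 18.66 / (2·tan(2.05°)) = 18.66 / 0.07159 ≈ 260.6544 mm.
Sensor diagonal = √(24.89² + 18.66²) = √967.7077 ≈ 31.1080 mm.
Diagonal AOV = 2·arctan(31.1080 / (2 × 260.6544)) = 2·arctan(0.05967) ≈ 6.8299°.

6.830°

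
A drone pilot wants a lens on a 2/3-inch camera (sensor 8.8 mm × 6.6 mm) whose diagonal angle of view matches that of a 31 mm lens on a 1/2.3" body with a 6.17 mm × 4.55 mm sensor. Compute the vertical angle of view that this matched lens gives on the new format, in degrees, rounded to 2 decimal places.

Sensor diagonal = √(6.17² + 4.55²) = √58.7714 ≈ 7.6663 mm.
Sensor diagonal = √(8.8² + 6.6²) = √121.0000 ≈ 11.0000 mm.
Equal diagonal AOV ⇒ f₂ = f₁ · 11.0000/7.6663 = 31 × 1.43486 ≈ 44.4807 mm.
Vertical AOV on the new format = 2·arctan(6.6 / (2 × 44.4807)) = 2·arctan(0.07419) ≈ 8.4859°.

8.49°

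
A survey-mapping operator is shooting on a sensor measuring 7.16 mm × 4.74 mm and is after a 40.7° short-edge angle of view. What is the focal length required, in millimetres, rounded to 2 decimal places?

From α = 2·arctan(h/2f) we get f = h / (2·tan(α/2)).
With h = 4.74 mm and α/2 = 20.35°, tan(α/2) ≈ 0.37090, so f ≈ 4.74 / 0.74181 ≈ 6.3898 mm.

6.39 mm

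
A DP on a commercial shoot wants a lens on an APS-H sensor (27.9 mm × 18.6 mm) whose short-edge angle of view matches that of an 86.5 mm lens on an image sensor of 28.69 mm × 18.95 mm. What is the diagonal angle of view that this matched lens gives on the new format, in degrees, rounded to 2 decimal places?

22.34°

Equal short-edge AOV ⇒ f₂ = f₁ · 18.6/18.95 = 86.5 × 0.98153 ≈ 84.9024 mm.
Sensor diagonal = √(27.9² + 18.6²) = √1124.3700 ≈ 33.5316 mm.
Diagonal AOV on the new format = 2·arctan(33.5316 / (2 × 84.9024)) = 2·arctan(0.19747) ≈ 22.3411°.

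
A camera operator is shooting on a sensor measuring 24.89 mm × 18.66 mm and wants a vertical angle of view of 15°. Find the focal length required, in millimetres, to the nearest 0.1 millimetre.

70.9 mm

From α = 2·arctan(h/2f) we get f = h / (2·tan(α/2)).
With h = 18.66 mm and α/2 = 7.5°, tan(α/2) ≈ 0.13165, so f ≈ 18.66 / 0.26330 ≈ 70.8684 mm.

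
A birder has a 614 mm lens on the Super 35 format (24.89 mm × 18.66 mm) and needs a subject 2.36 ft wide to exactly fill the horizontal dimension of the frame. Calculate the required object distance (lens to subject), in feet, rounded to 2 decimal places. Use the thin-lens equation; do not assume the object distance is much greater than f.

W: 2.36 ft × 304.8 mm/ft = 719.33 mm.
Magnification m = w/W = dᵢ/dₒ; combined with 1/f = 1/dₒ + 1/dᵢ this gives dₒ = f·(1 + W/w).
dₒ = 614 mm × (1 + 719.328/24.89) = 614 × 29.9003 ≈ 18358.772 mm = 18358.772/304.8 ft = 60.2322 ft.

60.23 ft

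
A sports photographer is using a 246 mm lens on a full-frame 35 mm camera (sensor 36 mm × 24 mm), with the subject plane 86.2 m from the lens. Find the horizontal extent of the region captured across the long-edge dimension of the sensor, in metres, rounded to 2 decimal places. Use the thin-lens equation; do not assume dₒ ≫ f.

dₒ: 86.2 m = 86200 mm.
Similar triangles through the lens centre give W/dₒ = w/dᵢ; with 1/f = 1/dₒ + 1/dᵢ this gives W = w·(dₒ − f)/f.
W = 36 mm × (86200 − 246) / 246 = 36 × 349.4065 ≈ 12578.634 mm = 12.5786 m.

12.58 m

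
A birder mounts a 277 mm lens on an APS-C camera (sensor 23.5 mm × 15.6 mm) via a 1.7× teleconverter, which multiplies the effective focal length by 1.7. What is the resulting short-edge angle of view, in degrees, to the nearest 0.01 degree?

Effective focal length f = 277 × 1.7 = 470.9 mm.
α = 2·arctan(15.6 / (2 × 470.9)) = 2·arctan(0.01656) ≈ 1.8979°.

1.90°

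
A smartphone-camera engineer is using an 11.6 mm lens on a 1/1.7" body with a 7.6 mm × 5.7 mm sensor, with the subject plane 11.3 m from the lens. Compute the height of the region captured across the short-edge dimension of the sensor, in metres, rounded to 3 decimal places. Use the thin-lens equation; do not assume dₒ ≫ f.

dₒ: 11.3 m = 11300 mm.
Similar triangles through the lens centre give W/dₒ = h/dᵢ; with 1/f = 1/dₒ + 1/dᵢ this gives W = h·(dₒ − f)/f.
W = 5.7 mm × (11300 − 11.6) / 11.6 = 5.7 × 973.1379 ≈ 5546.886 mm = 5.54689 m.

5.547 m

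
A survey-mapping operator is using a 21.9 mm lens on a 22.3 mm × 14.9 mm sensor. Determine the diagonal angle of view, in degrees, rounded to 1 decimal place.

63.0°

Sensor diagonal = √(22.3² + 14.9²) = √719.3000 ≈ 26.8198 mm.
Angle of view α = 2·arctan(d/2f) with d = 26.8198 mm and f = 21.9 mm.
d/2f = 0.61232; arctan(0.61232) ≈ 31.4801°, so α ≈ 62.9602°.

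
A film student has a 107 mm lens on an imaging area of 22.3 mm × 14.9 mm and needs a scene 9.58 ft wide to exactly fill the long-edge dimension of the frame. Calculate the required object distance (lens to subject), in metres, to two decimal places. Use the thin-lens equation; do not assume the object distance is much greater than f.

W: 9.58 ft × 304.8 mm/ft = 2919.98 mm.
Magnification m = w/W = dᵢ/dₒ; combined with 1/f = 1/dₒ + 1/dᵢ this gives dₒ = f·(1 + W/w).
dₒ = 107 mm × (1 + 2919.98/22.3) = 107 × 131.9410 ≈ 14117.685 mm = 14.1177 m.

14.12 m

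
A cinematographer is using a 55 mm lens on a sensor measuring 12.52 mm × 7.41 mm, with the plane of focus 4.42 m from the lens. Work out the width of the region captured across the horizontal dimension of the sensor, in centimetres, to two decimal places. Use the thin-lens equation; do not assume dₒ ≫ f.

dₒ: 4.42 m = 4420 mm.
Similar triangles through the lens centre give W/dₒ = w/dᵢ; with 1/f = 1/dₒ + 1/dᵢ this gives W = w·(dₒ − f)/f.
W = 12.52 mm × (4420 − 55) / 55 = 12.52 × 79.3636 ≈ 993.633 mm = 99.3633 cm.

99.36 cm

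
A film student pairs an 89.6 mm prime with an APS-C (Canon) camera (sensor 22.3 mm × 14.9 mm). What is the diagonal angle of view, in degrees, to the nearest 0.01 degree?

17.02°

Sensor diagonal = √(22.3² + 14.9²) = √719.3000 ≈ 26.8198 mm.
Angle of view α = 2·arctan(d/2f) with d = 26.8198 mm and f = 89.6 mm.
d/2f = 0.14966; arctan(0.14966) ≈ 8.5119°, so α ≈ 17.0239°.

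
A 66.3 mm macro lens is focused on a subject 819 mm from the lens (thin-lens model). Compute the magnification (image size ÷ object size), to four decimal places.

Thin lens: 1/f = 1/dₒ + 1/dᵢ → 1/dᵢ = 1/66.3 − 1/819 = 0.0138620 mm⁻¹, so dᵢ ≈ 72.1399 mm.
Magnification m = dᵢ/dₒ = 72.1399/819 ≈ 0.08808.

0.0881×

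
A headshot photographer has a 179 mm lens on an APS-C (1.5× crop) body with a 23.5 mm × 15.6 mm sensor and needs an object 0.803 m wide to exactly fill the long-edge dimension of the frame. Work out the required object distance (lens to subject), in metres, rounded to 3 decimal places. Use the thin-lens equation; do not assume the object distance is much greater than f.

W: 0.803 m = 803 mm.
Magnification m = w/W = dᵢ/dₒ; combined with 1/f = 1/dₒ + 1/dᵢ this gives dₒ = f·(1 + W/w).
dₒ = 179 mm × (1 + 803/23.5) = 179 × 35.1702 ≈ 6295.468 mm = 6.29547 m.

6.295 m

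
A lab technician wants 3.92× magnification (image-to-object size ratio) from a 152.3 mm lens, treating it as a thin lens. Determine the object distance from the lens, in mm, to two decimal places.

With m = dᵢ/dₒ and 1/f = 1/dₒ + 1/dᵢ, substituting dᵢ = m·dₒ gives 1/f = (1 + 1/m)/dₒ, hence dₒ = f·(1 + 1/m).
dₒ = 152.3 × (1 + 1/3.92) = 152.3 × 1.25510 ≈ 191.152 mm.

191.15 mm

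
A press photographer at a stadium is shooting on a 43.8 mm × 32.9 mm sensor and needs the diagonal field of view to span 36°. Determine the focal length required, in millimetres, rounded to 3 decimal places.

Sensor diagonal = √(43.8² + 32.9²) = √3000.8500 ≈ 54.7800 mm.
From α = 2·arctan(d/2f) we get f = d / (2·tan(α/2)).
With d = 54.7800 mm and α/2 = 18°, tan(α/2) ≈ 0.32492, so f ≈ 54.7800 / 0.64984 ≈ 84.2978 mm.

84.298 mm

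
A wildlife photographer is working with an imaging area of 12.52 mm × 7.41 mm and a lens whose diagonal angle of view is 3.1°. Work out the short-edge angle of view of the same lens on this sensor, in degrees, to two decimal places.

Sensor diagonal = √(12.52² + 7.41²) = √211.6585 ≈ 14.5485 mm.
From the diagonal AOV: f = 14.5485 / (2·tan(1.55°)) = 14.5485 / 0.05412 ≈ 268.8270 mm.
Short-edge AOV = 2·arctan(7.41 / (2 × 268.8270)) = 2·arctan(0.01378) ≈ 1.5792°.

1.58°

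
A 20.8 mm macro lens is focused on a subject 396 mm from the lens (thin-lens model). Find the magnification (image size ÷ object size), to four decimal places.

Thin lens: 1/f = 1/dₒ + 1/dᵢ → 1/dᵢ = 1/20.8 − 1/396 = 0.0455517 mm⁻¹, so dᵢ ≈ 21.9531 mm.
Magnification m = dᵢ/dₒ = 21.9531/396 ≈ 0.05544.

0.0554×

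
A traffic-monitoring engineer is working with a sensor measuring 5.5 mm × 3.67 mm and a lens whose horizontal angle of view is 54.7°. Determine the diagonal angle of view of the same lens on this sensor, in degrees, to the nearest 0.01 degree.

From the horizontal AOV: f = 5.5 / (2·tan(27.35°)) = 5.5 / 1.03449 ≈ 5.3166 mm.
Sensor diagonal = √(5.5² + 3.67²) = √43.7189 ≈ 6.6120 mm.
Diagonal AOV = 2·arctan(6.6120 / (2 × 5.3166)) = 2·arctan(0.62182) ≈ 63.7487°.

63.75°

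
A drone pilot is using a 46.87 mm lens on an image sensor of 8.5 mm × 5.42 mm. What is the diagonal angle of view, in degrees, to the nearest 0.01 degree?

12.28°

Sensor diagonal = √(8.5² + 5.42²) = √101.6264 ≈ 10.0810 mm.
Angle of view α = 2·arctan(d/2f) with d = 10.0810 mm and f = 46.87 mm.
d/2f = 0.10754; arctan(0.10754) ≈ 6.1381°, so α ≈ 12.2762°.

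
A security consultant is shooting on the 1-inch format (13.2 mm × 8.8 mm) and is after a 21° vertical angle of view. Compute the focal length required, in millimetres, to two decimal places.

23.74 mm

From α = 2·arctan(h/2f) we get f = h / (2·tan(α/2)).
With h = 8.8 mm and α/2 = 10.5°, tan(α/2) ≈ 0.18534, so f ≈ 8.8 / 0.37068 ≈ 23.7403 mm.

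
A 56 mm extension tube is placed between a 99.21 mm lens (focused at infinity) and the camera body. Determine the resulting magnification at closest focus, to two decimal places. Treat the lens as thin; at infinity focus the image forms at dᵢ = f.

0.56×

The tube moves the image plane from f to f + e, so dᵢ = 99.21 + 56 = 155.21 mm. Focus is achieved when 1/f = 1/dₒ + 1/dᵢ, giving dₒ = 1/(1/f − 1/(f+e)).
Magnification m = dᵢ/dₒ = (f+e)·(1/f − 1/(f+e)) = e/f = 56/99.21 ≈ 0.5645.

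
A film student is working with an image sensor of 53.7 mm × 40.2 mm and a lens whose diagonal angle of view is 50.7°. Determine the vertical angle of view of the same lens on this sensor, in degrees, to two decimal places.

Sensor diagonal = √(53.7² + 40.2²) = √4499.7300 ≈ 67.0800 mm.
From the diagonal AOV: f = 67.0800 / (2·tan(25.35°)) = 67.0800 / 0.94753 ≈ 70.7945 mm.
Vertical AOV = 2·arctan(40.2 / (2 × 70.7945)) = 2·arctan(0.28392) ≈ 31.7007°.

31.70°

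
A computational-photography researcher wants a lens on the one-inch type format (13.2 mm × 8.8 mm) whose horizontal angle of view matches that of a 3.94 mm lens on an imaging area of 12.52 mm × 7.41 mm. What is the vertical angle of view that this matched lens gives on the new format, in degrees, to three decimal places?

93.295°

Equal horizontal AOV ⇒ f₂ = f₁ · 13.2/12.52 = 3.94 × 1.05431 ≈ 4.1540 mm.
Vertical AOV on the new format = 2·arctan(8.8 / (2 × 4.1540)) = 2·arctan(1.05922) ≈ 93.2947°.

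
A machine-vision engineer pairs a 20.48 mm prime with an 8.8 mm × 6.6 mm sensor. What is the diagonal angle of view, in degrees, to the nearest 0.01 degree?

Sensor diagonal = √(8.8² + 6.6²) = √121.0000 ≈ 11.0000 mm.
Angle of view α = 2·arctan(d/2f) with d = 11.0000 mm and f = 20.48 mm.
d/2f = 0.26855; arctan(0.26855) ≈ 15.0324°, so α ≈ 30.0647°.

30.06°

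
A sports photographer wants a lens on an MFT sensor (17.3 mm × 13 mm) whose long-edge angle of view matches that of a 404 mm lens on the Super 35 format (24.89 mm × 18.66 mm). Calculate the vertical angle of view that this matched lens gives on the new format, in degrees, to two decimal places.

2.65°

Equal long-edge AOV ⇒ f₂ = f₁ · 17.3/24.89 = 404 × 0.69506 ≈ 280.8035 mm.
Vertical AOV on the new format = 2·arctan(13 / (2 × 280.8035)) = 2·arctan(0.02315) ≈ 2.6521°.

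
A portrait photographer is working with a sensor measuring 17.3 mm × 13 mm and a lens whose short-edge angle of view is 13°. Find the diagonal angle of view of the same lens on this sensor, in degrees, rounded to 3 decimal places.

21.478°

From the short-edge AOV: f = 13 / (2·tan(6.5°)) = 13 / 0.22787 ≈ 57.0498 mm.
Sensor diagonal = √(17.3² + 13²) = √468.2900 ≈ 21.6400 mm.
Diagonal AOV = 2·arctan(21.6400 / (2 × 57.0498)) = 2·arctan(0.18966) ≈ 21.4782°.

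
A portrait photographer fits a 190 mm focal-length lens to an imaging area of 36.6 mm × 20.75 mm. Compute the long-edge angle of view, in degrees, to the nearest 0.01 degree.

11.00°

Angle of view α = 2·arctan(w/2f) with w = 36.6 mm and f = 190 mm.
w/2f = 0.09632; arctan(0.09632) ≈ 5.5015°, so α ≈ 11.0030°.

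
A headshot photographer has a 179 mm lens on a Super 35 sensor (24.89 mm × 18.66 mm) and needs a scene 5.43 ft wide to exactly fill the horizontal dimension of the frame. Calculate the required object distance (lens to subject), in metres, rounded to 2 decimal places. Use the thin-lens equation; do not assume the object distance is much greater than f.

12.08 m

W: 5.43 ft × 304.8 mm/ft = 1655.06 mm.
Magnification m = w/W = dᵢ/dₒ; combined with 1/f = 1/dₒ + 1/dᵢ this gives dₒ = f·(1 + W/w).
dₒ = 179 mm × (1 + 1655.06/24.89) = 179 × 67.4951 ≈ 12081.629 mm = 12.0816 m.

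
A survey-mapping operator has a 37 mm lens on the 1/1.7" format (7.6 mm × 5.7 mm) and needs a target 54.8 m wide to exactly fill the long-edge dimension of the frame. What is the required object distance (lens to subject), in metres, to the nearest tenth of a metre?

W: 54.8 m = 54800 mm.
Magnification m = w/W = dᵢ/dₒ; combined with 1/f = 1/dₒ + 1/dᵢ this gives dₒ = f·(1 + W/w).
dₒ = 37 mm × (1 + 54800/7.6) = 37 × 7211.5263 ≈ 266826.474 mm = 266.826 m.

266.8 m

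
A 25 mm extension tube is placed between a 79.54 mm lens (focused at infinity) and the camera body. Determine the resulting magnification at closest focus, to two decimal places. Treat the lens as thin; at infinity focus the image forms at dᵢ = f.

The tube moves the image plane from f to f + e, so dᵢ = 79.54 + 25 = 104.54 mm. Focus is achieved when 1/f = 1/dₒ + 1/dᵢ, giving dₒ = 1/(1/f − 1/(f+e)).
Magnification m = dᵢ/dₒ = (f+e)·(1/f − 1/(f+e)) = e/f = 25/79.54 ≈ 0.3143.

0.31×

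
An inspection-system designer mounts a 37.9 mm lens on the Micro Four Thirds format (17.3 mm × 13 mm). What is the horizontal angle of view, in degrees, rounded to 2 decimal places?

25.71°

Angle of view α = 2·arctan(w/2f) with w = 17.3 mm and f = 37.9 mm.
w/2f = 0.22823; arctan(0.22823) ≈ 12.8565°, so α ≈ 25.7131°.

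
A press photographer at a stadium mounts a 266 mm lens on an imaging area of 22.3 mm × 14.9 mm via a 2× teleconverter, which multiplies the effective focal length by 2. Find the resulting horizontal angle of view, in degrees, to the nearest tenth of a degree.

Effective focal length f = 266 × 2 = 532 mm.
α = 2·arctan(22.3 / (2 × 532)) = 2·arctan(0.02096) ≈ 2.4013°.

2.4°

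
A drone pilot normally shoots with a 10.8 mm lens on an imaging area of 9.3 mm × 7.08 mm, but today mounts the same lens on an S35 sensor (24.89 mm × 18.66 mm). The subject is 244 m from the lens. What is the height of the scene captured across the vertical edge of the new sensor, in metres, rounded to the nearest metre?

422 m

The focal length stays 10.8 mm; the relevant sensor dimension is now h = 18.66 mm. Object distance dₒ = 244 m = 244000 mm.
Thin-lens field height W = h·(dₒ − f)/f = 18.66 × (244000 − 10.8)/10.8 ≈ 421559.118 mm = 421.559 m.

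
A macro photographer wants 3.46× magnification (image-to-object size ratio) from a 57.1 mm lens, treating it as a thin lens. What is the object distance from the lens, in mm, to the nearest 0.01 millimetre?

With m = dᵢ/dₒ and 1/f = 1/dₒ + 1/dᵢ, substituting dᵢ = m·dₒ gives 1/f = (1 + 1/m)/dₒ, hence dₒ = f·(1 + 1/m).
dₒ = 57.1 × (1 + 1/3.46) = 57.1 × 1.28902 ≈ 73.603 mm.

73.60 mm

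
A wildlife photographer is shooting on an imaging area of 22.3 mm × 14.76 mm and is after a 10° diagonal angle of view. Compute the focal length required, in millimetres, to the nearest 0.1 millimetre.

Sensor diagonal = √(22.3² + 14.76²) = √715.1476 ≈ 26.7422 mm.
From α = 2·arctan(d/2f) we get f = d / (2·tan(α/2)).
With d = 26.7422 mm and α/2 = 5°, tan(α/2) ≈ 0.08749, so f ≈ 26.7422 / 0.17498 ≈ 152.8326 mm.

152.8 mm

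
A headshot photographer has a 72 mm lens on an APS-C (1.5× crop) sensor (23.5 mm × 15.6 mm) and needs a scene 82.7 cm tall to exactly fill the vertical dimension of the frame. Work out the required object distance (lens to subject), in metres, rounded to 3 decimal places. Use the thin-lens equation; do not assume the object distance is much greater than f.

W: 82.7 cm = 827 mm.
Magnification m = h/W = dᵢ/dₒ; combined with 1/f = 1/dₒ + 1/dᵢ this gives dₒ = f·(1 + W/h).
dₒ = 72 mm × (1 + 827/15.6) = 72 × 54.0128 ≈ 3888.923 mm = 3.88892 m.

3.889 m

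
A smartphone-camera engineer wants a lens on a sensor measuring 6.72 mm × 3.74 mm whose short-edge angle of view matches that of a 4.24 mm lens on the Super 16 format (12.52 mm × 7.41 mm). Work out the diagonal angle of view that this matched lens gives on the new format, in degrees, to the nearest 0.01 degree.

121.81°

Equal short-edge AOV ⇒ f₂ = f₁ · 3.74/7.41 = 4.24 × 0.50472 ≈ 2.1400 mm.
Sensor diagonal = √(6.72² + 3.74²) = √59.1460 ≈ 7.6906 mm.
Diagonal AOV on the new format = 2·arctan(7.6906 / (2 × 2.1400)) = 2·arctan(1.79686) ≈ 121.8057°.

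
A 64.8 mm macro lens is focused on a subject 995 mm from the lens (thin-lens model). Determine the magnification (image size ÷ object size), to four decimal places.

0.0697×

Thin lens: 1/f = 1/dₒ + 1/dᵢ → 1/dᵢ = 1/64.8 − 1/995 = 0.0144271 mm⁻¹, so dᵢ ≈ 69.3141 mm.
Magnification m = dᵢ/dₒ = 69.3141/995 ≈ 0.06966.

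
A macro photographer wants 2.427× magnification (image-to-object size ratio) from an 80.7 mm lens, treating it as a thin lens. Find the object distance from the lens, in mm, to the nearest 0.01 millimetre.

With m = dᵢ/dₒ and 1/f = 1/dₒ + 1/dᵢ, substituting dᵢ = m·dₒ gives 1/f = (1 + 1/m)/dₒ, hence dₒ = f·(1 + 1/m).
dₒ = 80.7 × (1 + 1/2.427) = 80.7 × 1.41203 ≈ 113.951 mm.

113.95 mm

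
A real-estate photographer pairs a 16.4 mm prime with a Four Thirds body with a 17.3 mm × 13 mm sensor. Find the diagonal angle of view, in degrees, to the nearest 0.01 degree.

Sensor diagonal = √(17.3² + 13²) = √468.2900 ≈ 21.6400 mm.
Angle of view α = 2·arctan(d/2f) with d = 21.6400 mm and f = 16.4 mm.
d/2f = 0.65976; arctan(0.65976) ≈ 33.4151°, so α ≈ 66.8302°.

66.83°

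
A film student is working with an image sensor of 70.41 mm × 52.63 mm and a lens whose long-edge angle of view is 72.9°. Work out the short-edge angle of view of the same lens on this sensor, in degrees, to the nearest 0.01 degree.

From the long-edge AOV: f = 70.41 / (2·tan(36.45°)) = 70.41 / 1.47722 ≈ 47.6638 mm.
Short-edge AOV = 2·arctan(52.63 / (2 × 47.6638)) = 2·arctan(0.55210) ≈ 57.8059°.

57.81°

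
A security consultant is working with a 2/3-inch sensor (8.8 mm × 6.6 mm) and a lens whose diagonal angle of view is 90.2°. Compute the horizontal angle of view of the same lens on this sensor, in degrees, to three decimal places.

77.515°

Sensor diagonal = √(8.8² + 6.6²) = √121.0000 ≈ 11.0000 mm.
From the diagonal AOV: f = 11.0000 / (2·tan(45.1°)) = 11.0000 / 2.00699 ≈ 5.4808 mm.
Horizontal AOV = 2·arctan(8.8 / (2 × 5.4808)) = 2·arctan(0.80280) ≈ 77.5148°.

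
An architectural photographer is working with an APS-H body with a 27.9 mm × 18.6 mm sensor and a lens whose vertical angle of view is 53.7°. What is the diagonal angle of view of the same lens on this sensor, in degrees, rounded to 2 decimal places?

From the vertical AOV: f = 18.6 / (2·tan(26.85°)) = 18.6 / 1.01246 ≈ 18.3710 mm.
Sensor diagonal = √(27.9² + 18.6²) = √1124.3700 ≈ 33.5316 mm.
Diagonal AOV = 2·arctan(33.5316 / (2 × 18.3710)) = 2·arctan(0.91262) ≈ 84.7686°.

84.77°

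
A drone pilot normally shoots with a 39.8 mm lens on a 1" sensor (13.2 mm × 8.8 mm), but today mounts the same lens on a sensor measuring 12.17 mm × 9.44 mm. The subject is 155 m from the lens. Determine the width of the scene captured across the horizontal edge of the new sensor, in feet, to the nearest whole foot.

The focal length stays 39.8 mm; the relevant sensor dimension is now w = 12.17 mm. Object distance dₒ = 155 m = 155000 mm.
Thin-lens field width W = w·(dₒ − f)/f = 12.17 × (155000 − 39.8)/39.8 ≈ 47383.559 mm = 47383.559/304.8 ft = 155.458 ft.

155 ft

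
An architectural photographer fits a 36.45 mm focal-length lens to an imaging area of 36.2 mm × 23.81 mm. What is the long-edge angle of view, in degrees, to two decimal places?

52.82°

Angle of view α = 2·arctan(w/2f) with w = 36.2 mm and f = 36.45 mm.
w/2f = 0.49657; arctan(0.49657) ≈ 26.4076°, so α ≈ 52.8153°.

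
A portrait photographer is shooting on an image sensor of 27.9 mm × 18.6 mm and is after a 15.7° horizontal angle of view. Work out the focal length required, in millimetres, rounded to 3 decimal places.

From α = 2·arctan(w/2f) we get f = w / (2·tan(α/2)).
With w = 27.9 mm and α/2 = 7.85°, tan(α/2) ≈ 0.13787, so f ≈ 27.9 / 0.27574 ≈ 101.1807 mm.

101.181 mm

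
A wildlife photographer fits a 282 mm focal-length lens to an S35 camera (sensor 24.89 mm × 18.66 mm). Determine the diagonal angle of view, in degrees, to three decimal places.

Sensor diagonal = √(24.89² + 18.66²) = √967.7077 ≈ 31.1080 mm.
Angle of view α = 2·arctan(d/2f) with d = 31.1080 mm and f = 282 mm.
d/2f = 0.05516; arctan(0.05516) ≈ 3.1570°, so α ≈ 6.3140°.

6.314°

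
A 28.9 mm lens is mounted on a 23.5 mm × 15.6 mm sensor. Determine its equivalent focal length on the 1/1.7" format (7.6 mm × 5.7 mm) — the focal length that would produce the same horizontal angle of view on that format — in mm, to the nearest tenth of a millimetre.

Equal angle of view means equal width/f ratio, so f₂ = f₁ · (width₂/width₁) = 28.9 × 7.6/23.5.
f₂ = 28.9 × 0.32340 ≈ 9.346 mm.

9.3 mm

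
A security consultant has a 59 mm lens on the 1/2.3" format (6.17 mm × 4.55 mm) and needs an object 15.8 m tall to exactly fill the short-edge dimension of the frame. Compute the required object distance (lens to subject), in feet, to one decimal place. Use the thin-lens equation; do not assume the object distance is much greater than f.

672.4 ft

W: 15.8 m = 15800 mm.
Magnification m = h/W = dᵢ/dₒ; combined with 1/f = 1/dₒ + 1/dᵢ this gives dₒ = f·(1 + W/h).
dₒ = 59 mm × (1 + 15800/4.55) = 59 × 3473.5275 ≈ 204938.121 mm = 204938.121/304.8 ft = 672.369 ft.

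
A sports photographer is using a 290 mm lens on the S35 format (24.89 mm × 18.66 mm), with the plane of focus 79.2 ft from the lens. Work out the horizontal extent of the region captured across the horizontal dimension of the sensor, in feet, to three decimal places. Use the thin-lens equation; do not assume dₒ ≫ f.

dₒ: 79.2 ft × 304.8 mm/ft = 24140.16 mm.
Similar triangles through the lens centre give W/dₒ = w/dᵢ; with 1/f = 1/dₒ + 1/dᵢ this gives W = w·(dₒ − f)/f.
W = 24.89 mm × (24140.2 − 290) / 290 = 24.89 × 82.2419 ≈ 2047.002 mm = 2047.002/304.8 ft = 6.71588 ft.

6.716 ft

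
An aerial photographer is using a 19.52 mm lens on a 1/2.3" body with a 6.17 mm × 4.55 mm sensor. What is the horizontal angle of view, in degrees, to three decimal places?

Angle of view α = 2·arctan(w/2f) with w = 6.17 mm and f = 19.52 mm.
w/2f = 0.15804; arctan(0.15804) ≈ 8.9809°, so α ≈ 17.9618°.

17.962°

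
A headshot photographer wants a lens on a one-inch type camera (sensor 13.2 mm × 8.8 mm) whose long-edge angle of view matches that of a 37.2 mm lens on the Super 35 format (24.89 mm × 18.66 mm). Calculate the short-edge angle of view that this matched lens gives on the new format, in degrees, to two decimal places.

Equal long-edge AOV ⇒ f₂ = f₁ · 13.2/24.89 = 37.2 × 0.53033 ≈ 19.7284 mm.
Short-edge AOV on the new format = 2·arctan(8.8 / (2 × 19.7284)) = 2·arctan(0.22303) ≈ 25.1457°.

25.15°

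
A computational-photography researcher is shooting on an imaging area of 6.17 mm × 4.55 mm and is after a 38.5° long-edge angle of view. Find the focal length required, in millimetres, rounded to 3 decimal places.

8.834 mm

From α = 2·arctan(w/2f) we get f = w / (2·tan(α/2)).
With w = 6.17 mm and α/2 = 19.25°, tan(α/2) ≈ 0.34922, so f ≈ 6.17 / 0.69843 ≈ 8.8341 mm.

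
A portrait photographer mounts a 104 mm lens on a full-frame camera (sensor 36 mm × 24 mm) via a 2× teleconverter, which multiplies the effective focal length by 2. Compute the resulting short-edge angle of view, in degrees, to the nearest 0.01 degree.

6.60°

Effective focal length f = 104 × 2 = 208 mm.
α = 2·arctan(24 / (2 × 208)) = 2·arctan(0.05769) ≈ 6.6037°.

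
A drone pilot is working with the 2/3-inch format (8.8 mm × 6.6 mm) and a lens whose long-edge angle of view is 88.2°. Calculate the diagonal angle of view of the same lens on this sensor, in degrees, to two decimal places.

100.92°

From the long-edge AOV: f = 8.8 / (2·tan(44.1°)) = 8.8 / 1.93813 ≈ 4.5404 mm.
Sensor diagonal = √(8.8² + 6.6²) = √121.0000 ≈ 11.0000 mm.
Diagonal AOV = 2·arctan(11.0000 / (2 × 4.5404)) = 2·arctan(1.21133) ≈ 100.9182°.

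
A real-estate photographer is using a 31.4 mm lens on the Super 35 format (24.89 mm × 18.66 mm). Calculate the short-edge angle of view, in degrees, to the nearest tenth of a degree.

33.1°

Angle of view α = 2·arctan(h/2f) with h = 18.66 mm and f = 31.4 mm.
h/2f = 0.29713; arctan(0.29713) ≈ 16.5485°, so α ≈ 33.0969°.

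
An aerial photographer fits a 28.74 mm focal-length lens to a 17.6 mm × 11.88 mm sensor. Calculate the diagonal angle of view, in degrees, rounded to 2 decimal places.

40.55°

Sensor diagonal = √(17.6² + 11.88²) = √450.8944 ≈ 21.2343 mm.
Angle of view α = 2·arctan(d/2f) with d = 21.2343 mm and f = 28.74 mm.
d/2f = 0.36942; arctan(0.36942) ≈ 20.2752°, so α ≈ 40.5505°.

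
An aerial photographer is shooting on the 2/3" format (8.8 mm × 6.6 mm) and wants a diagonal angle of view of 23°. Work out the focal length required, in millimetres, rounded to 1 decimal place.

27.0 mm

Sensor diagonal = √(8.8² + 6.6²) = √121.0000 ≈ 11.0000 mm.
From α = 2·arctan(d/2f) we get f = d / (2·tan(α/2)).
With d = 11.0000 mm and α/2 = 11.5°, tan(α/2) ≈ 0.20345, so f ≈ 11.0000 / 0.40690 ≈ 27.0334 mm.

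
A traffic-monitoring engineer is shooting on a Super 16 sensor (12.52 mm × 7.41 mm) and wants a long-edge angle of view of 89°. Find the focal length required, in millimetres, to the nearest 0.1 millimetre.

From α = 2·arctan(w/2f) we get f = w / (2·tan(α/2)).
With w = 12.52 mm and α/2 = 44.5°, tan(α/2) ≈ 0.98270, so f ≈ 12.52 / 1.96539 ≈ 6.3702 mm.

6.4 mm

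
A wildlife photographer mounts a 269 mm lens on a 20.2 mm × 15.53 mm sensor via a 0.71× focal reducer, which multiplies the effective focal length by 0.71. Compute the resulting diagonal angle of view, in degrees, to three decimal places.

7.632°

Effective focal length f = 269 × 0.71 = 190.99 mm.
Sensor diagonal = √(20.2² + 15.53²) = √649.2209 ≈ 25.4798 mm.
α = 2·arctan(25.480 / (2 × 190.99)) = 2·arctan(0.06670) ≈ 7.6325°.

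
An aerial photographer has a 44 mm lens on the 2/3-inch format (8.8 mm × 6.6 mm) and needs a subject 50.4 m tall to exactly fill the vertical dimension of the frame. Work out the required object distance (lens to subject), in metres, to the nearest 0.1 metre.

336.0 m

W: 50.4 m = 50400 mm.
Magnification m = h/W = dᵢ/dₒ; combined with 1/f = 1/dₒ + 1/dᵢ this gives dₒ = f·(1 + W/h).
dₒ = 44 mm × (1 + 50400/6.6) = 44 × 7637.3636 ≈ 336044.000 mm = 336.044 m.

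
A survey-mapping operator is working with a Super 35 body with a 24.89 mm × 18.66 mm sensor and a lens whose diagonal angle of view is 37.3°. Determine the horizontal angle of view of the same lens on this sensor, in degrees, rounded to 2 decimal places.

Sensor diagonal = √(24.89² + 18.66²) = √967.7077 ≈ 31.1080 mm.
From the diagonal AOV: f = 31.1080 / (2·tan(18.65°)) = 31.1080 / 0.67502 ≈ 46.0847 mm.
Horizontal AOV = 2·arctan(24.89 / (2 × 46.0847)) = 2·arctan(0.27005) ≈ 30.2241°.

30.22°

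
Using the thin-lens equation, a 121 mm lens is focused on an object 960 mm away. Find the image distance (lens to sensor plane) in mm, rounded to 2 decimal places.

1/dᵢ = 1/f − 1/dₒ = 1/121 − 1/960 = 0.0072228 mm⁻¹.
dᵢ = 1/0.0072228 ≈ 138.4505 mm.

138.45 mm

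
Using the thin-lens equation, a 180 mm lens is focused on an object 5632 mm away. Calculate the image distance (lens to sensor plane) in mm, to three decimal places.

1/dᵢ = 1/f − 1/dₒ = 1/180 − 1/5632 = 0.0053780 mm⁻¹.
dᵢ = 1/0.0053780 ≈ 185.9428 mm.

185.943 mm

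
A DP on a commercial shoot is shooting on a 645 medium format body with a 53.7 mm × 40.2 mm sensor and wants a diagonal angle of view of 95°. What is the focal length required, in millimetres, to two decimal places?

Sensor diagonal = √(53.7² + 40.2²) = √4499.7300 ≈ 67.0800 mm.
From α = 2·arctan(d/2f) we get f = d / (2·tan(α/2)).
With d = 67.0800 mm and α/2 = 47.5°, tan(α/2) ≈ 1.09131, so f ≈ 67.0800 / 2.18262 ≈ 30.7338 mm.

30.73 mm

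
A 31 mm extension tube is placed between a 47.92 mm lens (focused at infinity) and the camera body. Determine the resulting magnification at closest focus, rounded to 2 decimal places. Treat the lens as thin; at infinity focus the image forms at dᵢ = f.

The tube moves the image plane from f to f + e, so dᵢ = 47.92 + 31 = 78.92 mm. Focus is achieved when 1/f = 1/dₒ + 1/dᵢ, giving dₒ = 1/(1/f − 1/(f+e)).
Magnification m = dᵢ/dₒ = (f+e)·(1/f − 1/(f+e)) = e/f = 31/47.92 ≈ 0.6469.

0.65×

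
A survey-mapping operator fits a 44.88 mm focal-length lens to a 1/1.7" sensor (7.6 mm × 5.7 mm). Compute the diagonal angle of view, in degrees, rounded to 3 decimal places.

Sensor diagonal = √(7.6² + 5.7²) = √90.2500 ≈ 9.5000 mm.
Angle of view α = 2·arctan(d/2f) with d = 9.5000 mm and f = 44.88 mm.
d/2f = 0.10584; arctan(0.10584) ≈ 6.0416°, so α ≈ 12.0831°.

12.083°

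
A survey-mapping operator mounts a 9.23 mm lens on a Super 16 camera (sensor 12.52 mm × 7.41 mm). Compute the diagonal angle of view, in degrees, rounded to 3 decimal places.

76.484°

Sensor diagonal = √(12.52² + 7.41²) = √211.6585 ≈ 14.5485 mm.
Angle of view α = 2·arctan(d/2f) with d = 14.5485 mm and f = 9.23 mm.
d/2f = 0.78811; arctan(0.78811) ≈ 38.2420°, so α ≈ 76.4839°.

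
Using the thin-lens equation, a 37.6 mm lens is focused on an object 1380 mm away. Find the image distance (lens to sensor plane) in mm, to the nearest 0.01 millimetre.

1/dᵢ = 1/f − 1/dₒ = 1/37.6 − 1/1380 = 0.0258711 mm⁻¹.
dᵢ = 1/0.0258711 ≈ 38.6532 mm.

38.65 mm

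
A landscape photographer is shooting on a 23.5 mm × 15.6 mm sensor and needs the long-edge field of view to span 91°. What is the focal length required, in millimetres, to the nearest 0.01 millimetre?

11.55 mm

From α = 2·arctan(w/2f) we get f = w / (2·tan(α/2)).
With w = 23.5 mm and α/2 = 45.5°, tan(α/2) ≈ 1.01761, so f ≈ 23.5 / 2.03521 ≈ 11.5467 mm.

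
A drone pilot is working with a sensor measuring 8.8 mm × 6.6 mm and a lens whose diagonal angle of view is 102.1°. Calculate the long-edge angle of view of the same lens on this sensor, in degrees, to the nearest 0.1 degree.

Sensor diagonal = √(8.8² + 6.6²) = √121.0000 ≈ 11.0000 mm.
From the diagonal AOV: f = 11.0000 / (2·tan(51.05°)) = 11.0000 / 2.47421 ≈ 4.4459 mm.
Long-edge AOV = 2·arctan(8.8 / (2 × 4.4459)) = 2·arctan(0.98968) ≈ 89.4058°.

89.4°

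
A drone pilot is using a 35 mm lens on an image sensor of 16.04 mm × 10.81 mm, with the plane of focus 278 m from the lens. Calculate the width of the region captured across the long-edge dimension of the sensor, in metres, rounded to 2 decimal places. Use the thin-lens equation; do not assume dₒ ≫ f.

127.39 m

dₒ: 278 m = 278000 mm.
Similar triangles through the lens centre give W/dₒ = w/dᵢ; with 1/f = 1/dₒ + 1/dᵢ this gives W = w·(dₒ − f)/f.
W = 16.04 mm × (278000 − 35) / 35 = 16.04 × 7941.8571 ≈ 127387.389 mm = 127.387 m.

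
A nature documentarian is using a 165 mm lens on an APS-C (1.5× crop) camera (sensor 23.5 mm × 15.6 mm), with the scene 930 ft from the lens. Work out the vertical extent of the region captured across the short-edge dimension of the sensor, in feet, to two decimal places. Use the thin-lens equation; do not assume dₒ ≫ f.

87.88 ft

dₒ: 930 ft × 304.8 mm/ft = 283463.99 mm.
Similar triangles through the lens centre give W/dₒ = h/dᵢ; with 1/f = 1/dₒ + 1/dᵢ this gives W = h·(dₒ − f)/f.
W = 15.6 mm × (283464 − 165) / 165 = 15.6 × 1716.9636 ≈ 26784.632 mm = 26784.632/304.8 ft = 87.8761 ft.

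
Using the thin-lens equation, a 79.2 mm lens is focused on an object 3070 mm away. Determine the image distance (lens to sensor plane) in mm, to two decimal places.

1/dᵢ = 1/f − 1/dₒ = 1/79.2 − 1/3070 = 0.0123005 mm⁻¹.
dᵢ = 1/0.0123005 ≈ 81.2973 mm.

81.30 mm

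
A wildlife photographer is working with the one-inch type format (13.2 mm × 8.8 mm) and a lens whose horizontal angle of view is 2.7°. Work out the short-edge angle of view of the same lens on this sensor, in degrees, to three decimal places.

1.800°

From the horizontal AOV: f = 13.2 / (2·tan(1.35°)) = 13.2 / 0.04713 ≈ 280.0609 mm.
Short-edge AOV = 2·arctan(8.8 / (2 × 280.0609)) = 2·arctan(0.01571) ≈ 1.8002°.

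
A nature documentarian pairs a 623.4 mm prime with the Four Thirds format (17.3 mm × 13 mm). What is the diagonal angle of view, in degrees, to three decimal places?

1.989°

Sensor diagonal = √(17.3² + 13²) = √468.2900 ≈ 21.6400 mm.
Angle of view α = 2·arctan(d/2f) with d = 21.6400 mm and f = 623.4 mm.
d/2f = 0.01736; arctan(0.01736) ≈ 0.9944°, so α ≈ 1.9887°.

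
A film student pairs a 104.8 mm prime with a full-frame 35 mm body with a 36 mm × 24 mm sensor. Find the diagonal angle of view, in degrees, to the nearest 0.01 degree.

Sensor diagonal = √(36² + 24²) = √1872.0000 ≈ 43.2666 mm.
Angle of view α = 2·arctan(d/2f) with d = 43.2666 mm and f = 104.8 mm.
d/2f = 0.20642; arctan(0.20642) ≈ 11.6634°, so α ≈ 23.3269°.

23.33°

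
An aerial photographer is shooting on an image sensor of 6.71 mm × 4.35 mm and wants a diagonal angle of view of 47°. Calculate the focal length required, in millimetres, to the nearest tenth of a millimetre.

9.2 mm

Sensor diagonal = √(6.71² + 4.35²) = √63.9466 ≈ 7.9967 mm.
From α = 2·arctan(d/2f) we get f = d / (2·tan(α/2)).
With d = 7.9967 mm and α/2 = 23.5°, tan(α/2) ≈ 0.43481, so f ≈ 7.9967 / 0.86962 ≈ 9.1955 mm.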